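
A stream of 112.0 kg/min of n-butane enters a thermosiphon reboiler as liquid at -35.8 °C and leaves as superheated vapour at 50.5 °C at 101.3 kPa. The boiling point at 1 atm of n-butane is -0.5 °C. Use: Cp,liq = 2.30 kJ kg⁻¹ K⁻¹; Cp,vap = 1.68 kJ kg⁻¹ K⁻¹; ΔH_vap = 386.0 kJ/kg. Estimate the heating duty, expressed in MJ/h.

Q = 3720 MJ/h

liquid -35.8→-0.5 °C: 81.19 kJ/kg
vaporisation at -0.5 °C: 386 kJ/kg
vapour -0.5→50.5 °C: 85.68 kJ/kg
Δh = 81.19 + 386 + 85.68 = 552.87 kJ/kg
Q = ṁ·Δh = 112.0 kg/min × 552.87 kJ/kg = 61921 kJ/min
|Q| = 1032 kW = 3715.3 MJ/h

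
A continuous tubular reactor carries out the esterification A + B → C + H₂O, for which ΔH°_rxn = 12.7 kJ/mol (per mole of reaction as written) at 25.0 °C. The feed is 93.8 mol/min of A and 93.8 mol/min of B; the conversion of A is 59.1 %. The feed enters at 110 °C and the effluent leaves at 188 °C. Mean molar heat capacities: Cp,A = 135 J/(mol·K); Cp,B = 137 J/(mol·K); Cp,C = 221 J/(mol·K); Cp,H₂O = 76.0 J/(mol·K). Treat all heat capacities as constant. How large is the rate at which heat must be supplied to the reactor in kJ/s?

Q_in = 48.7 kJ/s

Extent of reaction ξ = 0.591 × 93.8 = 55.436 mol/min
Reaction term: ξ·ΔH°_rxn = 55.436 × 12.7 = 704.03 kJ/min
Sensible, feed 110→25 °C: -2168.7 kJ/min
Outlet flows (mol/min): A 38.364, B 38.364, C 55.436, H₂O 55.436
Sensible, products 25→188 °C: 4384.6 kJ/min
Q = ΔH = 2920 kJ/min = 48.667 kW
Heat supplied = 48.667 kJ/s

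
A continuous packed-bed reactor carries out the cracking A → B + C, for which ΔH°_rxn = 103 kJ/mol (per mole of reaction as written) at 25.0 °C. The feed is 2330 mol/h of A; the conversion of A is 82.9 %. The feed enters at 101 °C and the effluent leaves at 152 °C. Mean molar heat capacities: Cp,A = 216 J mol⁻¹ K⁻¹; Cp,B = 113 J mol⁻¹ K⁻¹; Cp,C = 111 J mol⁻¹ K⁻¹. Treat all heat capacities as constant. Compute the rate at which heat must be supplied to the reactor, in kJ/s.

Q_in = 62.9 kJ/s

Extent of reaction ξ = 0.829 × 2330 = 1931.6 mol/h
Reaction term: ξ·ΔH°_rxn = 1931.6 × 103 = 198950 kJ/h
Sensible, feed 101→25 °C: -38249 kJ/h
Outlet flows (mol/h): A 398.43, B 1931.6, C 1931.6
Sensible, products 25→152 °C: 65879 kJ/h
Q = ΔH = 226580 kJ/h = 62.939 kW
Heat supplied = 62.939 kJ/s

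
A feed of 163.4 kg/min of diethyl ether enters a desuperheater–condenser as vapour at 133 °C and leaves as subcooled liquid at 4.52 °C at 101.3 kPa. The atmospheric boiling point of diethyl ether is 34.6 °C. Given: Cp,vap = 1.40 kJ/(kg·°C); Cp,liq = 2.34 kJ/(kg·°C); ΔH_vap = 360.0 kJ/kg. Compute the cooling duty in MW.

vapour 133→34.6 °C: -137.76 kJ/kg
condensation at 34.6 °C: -360 kJ/kg
liquid 34.6→4.52 °C: -70.387 kJ/kg
Δh = -137.76 + -360 + -70.387 = -568.15 kJ/kg
Q = ṁ·Δh = 163.4 kg/min × -568.15 kJ/kg = -92835 kJ/min
|Q| = 1547.3 kW = 1.5473 MW

Q_c = 1.55 MW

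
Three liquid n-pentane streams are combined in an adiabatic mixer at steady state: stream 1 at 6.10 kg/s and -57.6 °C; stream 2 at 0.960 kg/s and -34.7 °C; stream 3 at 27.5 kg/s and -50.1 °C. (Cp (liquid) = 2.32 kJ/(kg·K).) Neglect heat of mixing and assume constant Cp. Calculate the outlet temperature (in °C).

No heat crosses the boundary, so H_out = H_in.
Σ ṁᵢCp,ᵢTᵢ = 6.10×2.32×-57.6 + 0.960×2.32×-34.7 + 27.5×2.32×-50.1 = -4088.8
Σ ṁᵢCp,ᵢ = 6.10×2.32 + 0.960×2.32 + 27.5×2.32 = 80.179
T_out = -4088.8 / 80.179 = -50.996 °C

T_out = -51.0 °C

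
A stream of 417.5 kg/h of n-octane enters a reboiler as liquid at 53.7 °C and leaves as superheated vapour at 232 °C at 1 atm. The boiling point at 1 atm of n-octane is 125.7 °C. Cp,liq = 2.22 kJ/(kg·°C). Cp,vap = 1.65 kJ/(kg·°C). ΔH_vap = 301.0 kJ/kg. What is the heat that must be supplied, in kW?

Q = 73.8 kW

liquid 53.7→125.7 °C: 159.84 kJ/kg
vaporisation at 125.7 °C: 301 kJ/kg
vapour 125.7→232 °C: 175.39 kJ/kg
Δh = 159.84 + 301 + 175.39 = 636.24 kJ/kg
Q = ṁ·Δh = 417.5 kg/h × 636.24 kJ/kg = 265630 kJ/h
|Q| = 73.786 kW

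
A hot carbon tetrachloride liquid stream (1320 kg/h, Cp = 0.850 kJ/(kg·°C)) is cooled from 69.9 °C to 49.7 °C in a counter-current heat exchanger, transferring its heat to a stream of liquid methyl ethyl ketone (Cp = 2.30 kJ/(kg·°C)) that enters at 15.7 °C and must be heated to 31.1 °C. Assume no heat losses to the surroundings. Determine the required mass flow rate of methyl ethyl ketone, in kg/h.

Heat released by hot stream: Q = 1320 × 0.850 × (69.9 − 49.7) = 22664 kJ/h
Energy balance on cold side (adiabatic exchanger): Q = ṁ_c·Cp_c·(T_c,out − T_c,in)
ṁ_c = 22664 / [2.30 × (31.1 − 15.7)] = 639.88 kg/h

ṁ_c = 640 kg/h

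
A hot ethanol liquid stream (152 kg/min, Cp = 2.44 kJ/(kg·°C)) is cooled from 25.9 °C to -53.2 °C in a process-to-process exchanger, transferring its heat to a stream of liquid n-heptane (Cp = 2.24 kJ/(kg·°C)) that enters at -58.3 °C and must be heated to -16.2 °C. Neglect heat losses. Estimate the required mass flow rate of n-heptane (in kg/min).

Heat released by hot stream: Q = 152 × 2.44 × (25.9 − -53.2) = 29337 kJ/min
Energy balance on cold side (adiabatic exchanger): Q = ṁ_c·Cp_c·(T_c,out − T_c,in)
ṁ_c = 29337 / [2.24 × (-16.2 − -58.3)] = 311.09 kg/min

ṁ_c = 311 kg/min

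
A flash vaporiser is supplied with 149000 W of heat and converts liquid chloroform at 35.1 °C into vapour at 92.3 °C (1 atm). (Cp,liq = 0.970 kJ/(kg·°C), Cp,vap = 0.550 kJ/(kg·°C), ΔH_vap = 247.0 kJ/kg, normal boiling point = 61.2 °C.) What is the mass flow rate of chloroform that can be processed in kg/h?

Δh = 0.970×(61.2−35.1) + 247.0 + 0.550×(92.3−61.2) = 289.42 kJ/kg
Q = 149000 W = 149 kJ/s = 536400 kJ/h
ṁ = Q/Δh = 536400 / 289.42 = 1853.3 kg/h

ṁ = 1850 kg/h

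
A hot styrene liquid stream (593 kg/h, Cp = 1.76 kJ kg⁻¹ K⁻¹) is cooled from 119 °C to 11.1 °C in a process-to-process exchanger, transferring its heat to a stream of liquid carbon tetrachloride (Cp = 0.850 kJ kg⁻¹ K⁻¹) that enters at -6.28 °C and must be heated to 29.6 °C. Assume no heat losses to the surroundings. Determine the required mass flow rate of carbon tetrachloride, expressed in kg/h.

Heat released by hot stream: Q = 593 × 1.76 × (119 − 11.1) = 112610 kJ/h
Energy balance on cold side (adiabatic exchanger): Q = ṁ_c·Cp_c·(T_c,out − T_c,in)
ṁ_c = 112610 / [0.850 × (29.6 − -6.28)] = 3692.5 kg/h

ṁ_c = 3690 kg/h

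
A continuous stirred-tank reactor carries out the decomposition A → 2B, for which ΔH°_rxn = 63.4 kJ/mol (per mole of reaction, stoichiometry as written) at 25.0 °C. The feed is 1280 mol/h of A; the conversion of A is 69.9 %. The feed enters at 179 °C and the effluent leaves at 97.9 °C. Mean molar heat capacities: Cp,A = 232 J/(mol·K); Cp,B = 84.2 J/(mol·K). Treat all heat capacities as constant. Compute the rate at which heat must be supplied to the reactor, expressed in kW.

Extent of reaction ξ = 0.699 × 1280 = 894.72 mol/h
Reaction term: ξ·ΔH°_rxn = 894.72 × 63.4 = 56725 kJ/h
Sensible, feed 179→25 °C: -45732 kJ/h
Outlet flows (mol/h): A 385.28, B 1789.4
Sensible, products 25→97.9 °C: 17500 kJ/h
Q = ΔH = 28493 kJ/h = 7.9149 kW
Heat supplied = 7.9149 kW

Q_in = 7.91 kW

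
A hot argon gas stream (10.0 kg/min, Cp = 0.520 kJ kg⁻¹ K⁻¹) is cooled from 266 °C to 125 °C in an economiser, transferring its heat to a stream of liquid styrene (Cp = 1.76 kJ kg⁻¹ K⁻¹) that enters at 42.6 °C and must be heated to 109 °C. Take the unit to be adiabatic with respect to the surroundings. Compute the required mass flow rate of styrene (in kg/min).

Heat released by hot stream: Q = 10.0 × 0.520 × (266 − 125) = 733.2 kJ/min
Energy balance on cold side (adiabatic exchanger): Q = ṁ_c·Cp_c·(T_c,out − T_c,in)
ṁ_c = 733.2 / [1.76 × (109 − 42.6)] = 6.274 kg/min

ṁ_c = 6.27 kg/min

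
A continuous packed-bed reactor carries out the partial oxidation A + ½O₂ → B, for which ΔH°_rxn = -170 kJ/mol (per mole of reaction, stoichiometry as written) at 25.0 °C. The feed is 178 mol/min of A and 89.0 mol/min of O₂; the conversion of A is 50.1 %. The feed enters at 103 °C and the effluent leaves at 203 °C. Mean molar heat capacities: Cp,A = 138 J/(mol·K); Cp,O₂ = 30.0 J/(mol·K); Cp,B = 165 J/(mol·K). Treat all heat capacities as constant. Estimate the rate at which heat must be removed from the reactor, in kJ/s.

Q_out = 204 kJ/s

Extent of reaction ξ = 0.501 × 178 = 89.178 mol/min
Reaction term: ξ·ΔH°_rxn = 89.178 × -170 = -15160 kJ/min
Sensible, feed 103→25 °C: -2124.3 kJ/min
Outlet flows (mol/min): A 88.822, O₂ 44.411, B 89.178
Sensible, products 25→203 °C: 5038.1 kJ/min
Q = ΔH = -12246 kJ/min = -204.11 kW
Heat removed = 204.11 kJ/s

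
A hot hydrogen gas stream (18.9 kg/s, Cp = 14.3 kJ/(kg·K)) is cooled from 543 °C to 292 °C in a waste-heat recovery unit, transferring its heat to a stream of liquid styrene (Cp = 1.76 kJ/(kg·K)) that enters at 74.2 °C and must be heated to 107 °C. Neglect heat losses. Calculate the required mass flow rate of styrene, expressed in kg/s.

ṁ_c = 1180 kg/s

Heat released by hot stream: Q = 18.9 × 14.3 × (543 − 292) = 67838 kJ/s
Energy balance on cold side (adiabatic exchanger): Q = ṁ_c·Cp_c·(T_c,out − T_c,in)
ṁ_c = 67838 / [1.76 × (107 − 74.2)] = 1175.1 kg/s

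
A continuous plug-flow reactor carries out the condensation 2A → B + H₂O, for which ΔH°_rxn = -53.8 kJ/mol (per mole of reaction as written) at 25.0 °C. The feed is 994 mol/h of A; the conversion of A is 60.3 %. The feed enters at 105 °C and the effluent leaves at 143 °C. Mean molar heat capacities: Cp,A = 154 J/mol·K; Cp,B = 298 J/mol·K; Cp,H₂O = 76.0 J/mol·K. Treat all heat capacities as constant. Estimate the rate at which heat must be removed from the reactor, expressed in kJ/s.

Extent of reaction ξ = 0.603 × 994 / 2 = 299.69 mol/h
Reaction term: ξ·ΔH°_rxn = 299.69 × -53.8 = -16123 kJ/h
Sensible, feed 105→25 °C: -12246 kJ/h
Outlet flows (mol/h): A 394.62, B 299.69, H₂O 299.69
Sensible, products 25→143 °C: 20397 kJ/h
Q = ΔH = -7972.5 kJ/h = -2.2146 kW
Heat removed = 2.2146 kJ/s

Q_out = 2.21 kJ/s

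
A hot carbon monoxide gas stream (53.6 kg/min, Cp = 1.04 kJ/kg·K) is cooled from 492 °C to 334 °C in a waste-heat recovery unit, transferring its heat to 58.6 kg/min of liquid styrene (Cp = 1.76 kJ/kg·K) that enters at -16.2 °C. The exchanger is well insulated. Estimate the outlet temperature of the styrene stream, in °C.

T_c,out = 69.2 °C

Heat released by hot stream: Q = 53.6 × 1.04 × (492 − 334) = 8807.6 kJ/min
Energy balance on cold side (adiabatic exchanger): Q = ṁ_c·Cp_c·(T_c,out − T_c,in)
T_c,out = -16.2 + 8807.6/(58.6 × 1.76) = 69.197 °C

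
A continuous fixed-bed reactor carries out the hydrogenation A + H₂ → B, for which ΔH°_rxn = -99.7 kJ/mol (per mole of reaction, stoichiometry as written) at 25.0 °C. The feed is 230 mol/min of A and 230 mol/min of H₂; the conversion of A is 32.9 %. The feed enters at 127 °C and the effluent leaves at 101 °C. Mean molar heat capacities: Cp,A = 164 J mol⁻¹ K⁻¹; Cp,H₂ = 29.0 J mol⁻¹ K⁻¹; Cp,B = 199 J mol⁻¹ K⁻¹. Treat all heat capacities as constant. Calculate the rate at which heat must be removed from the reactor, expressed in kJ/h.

Q_out = 520000 kJ/h

Extent of reaction ξ = 0.329 × 230 = 75.67 mol/min
Reaction term: ξ·ΔH°_rxn = 75.67 × -99.7 = -7544.3 kJ/min
Sensible, feed 127→25 °C: -4527.8 kJ/min
Outlet flows (mol/min): A 154.33, H₂ 154.33, B 75.67
Sensible, products 25→101 °C: 3408.1 kJ/min
Q = ΔH = -8663.9 kJ/min = -144.4 kW
Heat removed = 519840 kJ/h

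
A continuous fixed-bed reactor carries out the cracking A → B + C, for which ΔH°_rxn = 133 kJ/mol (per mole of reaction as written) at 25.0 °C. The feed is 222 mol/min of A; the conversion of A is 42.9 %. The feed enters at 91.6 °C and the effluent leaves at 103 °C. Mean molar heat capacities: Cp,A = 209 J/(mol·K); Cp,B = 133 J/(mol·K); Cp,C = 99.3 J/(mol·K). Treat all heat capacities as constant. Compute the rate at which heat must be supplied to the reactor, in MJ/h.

Q_in = 802 MJ/h

Extent of reaction ξ = 0.429 × 222 = 95.238 mol/min
Reaction term: ξ·ΔH°_rxn = 95.238 × 133 = 12667 kJ/min
Sensible, feed 91.6→25 °C: -3090.1 kJ/min
Outlet flows (mol/min): A 126.76, B 95.238, C 95.238
Sensible, products 25→103 °C: 3792.1 kJ/min
Q = ΔH = 13369 kJ/min = 222.81 kW
Heat supplied = 802.12 MJ/h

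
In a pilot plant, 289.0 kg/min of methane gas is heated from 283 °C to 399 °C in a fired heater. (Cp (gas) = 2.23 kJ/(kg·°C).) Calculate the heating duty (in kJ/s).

Q = 1250 kJ/s

Q = ṁ·Cp·ΔT = 289.0 × 2.23 × (399 − 283) = 74759 kJ/min
Converting: 74759 / 60 s = 1246 kW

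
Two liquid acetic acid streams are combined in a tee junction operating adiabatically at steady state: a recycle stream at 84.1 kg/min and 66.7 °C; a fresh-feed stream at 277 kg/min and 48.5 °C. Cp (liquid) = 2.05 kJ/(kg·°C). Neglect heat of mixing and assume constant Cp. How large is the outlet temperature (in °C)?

Energy balance with Q = 0: Σ ṁᵢCp,ᵢ(T_out − Tᵢ) = 0
T_out = Σ ṁᵢCp,ᵢTᵢ / Σ ṁᵢCp,ᵢ
      = 39040 / 740.25 = 52.739 °C

T_out = 52.7 °C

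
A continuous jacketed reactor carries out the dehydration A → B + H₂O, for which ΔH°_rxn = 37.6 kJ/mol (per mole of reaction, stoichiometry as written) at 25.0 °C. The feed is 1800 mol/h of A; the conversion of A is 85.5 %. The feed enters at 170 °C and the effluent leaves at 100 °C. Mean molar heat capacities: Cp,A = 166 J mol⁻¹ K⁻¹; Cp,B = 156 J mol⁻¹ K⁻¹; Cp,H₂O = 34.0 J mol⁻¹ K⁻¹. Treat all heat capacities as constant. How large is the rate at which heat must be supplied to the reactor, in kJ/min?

Q_in = 662 kJ/min

Extent of reaction ξ = 0.855 × 1800 = 1539 mol/h
Reaction term: ξ·ΔH°_rxn = 1539 × 37.6 = 57866 kJ/h
Sensible, feed 170→25 °C: -43326 kJ/h
Outlet flows (mol/h): A 261, B 1539, H₂O 1539
Sensible, products 25→100 °C: 25180 kJ/h
Q = ΔH = 39721 kJ/h = 11.034 kW
Heat supplied = 662.01 kJ/min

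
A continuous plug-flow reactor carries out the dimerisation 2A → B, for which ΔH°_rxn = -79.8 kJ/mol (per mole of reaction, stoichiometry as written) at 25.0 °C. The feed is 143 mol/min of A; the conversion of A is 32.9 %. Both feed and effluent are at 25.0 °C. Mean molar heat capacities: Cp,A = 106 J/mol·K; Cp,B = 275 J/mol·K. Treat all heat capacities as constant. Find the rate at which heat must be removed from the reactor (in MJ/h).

Extent of reaction ξ = 0.329 × 143 / 2 = 23.524 mol/min
Reaction term: ξ·ΔH°_rxn = 23.524 × -79.8 = -1877.2 kJ/min
Q = ΔH = -1877.2 kJ/min = -31.286 kW
Heat removed = 112.63 MJ/h

Q_out = 113 MJ/h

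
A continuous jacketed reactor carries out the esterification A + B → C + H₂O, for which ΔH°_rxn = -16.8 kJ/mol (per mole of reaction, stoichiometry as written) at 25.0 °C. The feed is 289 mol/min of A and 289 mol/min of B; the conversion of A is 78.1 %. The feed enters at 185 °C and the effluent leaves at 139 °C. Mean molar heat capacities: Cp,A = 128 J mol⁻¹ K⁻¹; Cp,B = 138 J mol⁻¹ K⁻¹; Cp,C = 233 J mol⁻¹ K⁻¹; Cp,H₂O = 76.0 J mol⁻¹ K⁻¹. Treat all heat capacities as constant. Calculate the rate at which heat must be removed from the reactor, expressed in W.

Q_out = 104000 W

Extent of reaction ξ = 0.781 × 289 = 225.71 mol/min
Reaction term: ξ·ΔH°_rxn = 225.71 × -16.8 = -3791.9 kJ/min
Sensible, feed 185→25 °C: -12300 kJ/min
Outlet flows (mol/min): A 63.291, B 63.291, C 225.71, H₂O 225.71
Sensible, products 25→139 °C: 9870.1 kJ/min
Q = ΔH = -6221.7 kJ/min = -103.69 kW
Heat removed = 103690 W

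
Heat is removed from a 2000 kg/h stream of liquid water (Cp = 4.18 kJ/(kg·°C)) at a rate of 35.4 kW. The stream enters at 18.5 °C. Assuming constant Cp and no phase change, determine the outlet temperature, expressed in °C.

Q = 35.4 kW = 127440 kJ/h
ΔT = Q/(ṁ·Cp) = 127440/(2000×4.18) = 15.244 K
T_out = 18.5 − 15.244 = 3.256 °C

T_out = 3.26 °C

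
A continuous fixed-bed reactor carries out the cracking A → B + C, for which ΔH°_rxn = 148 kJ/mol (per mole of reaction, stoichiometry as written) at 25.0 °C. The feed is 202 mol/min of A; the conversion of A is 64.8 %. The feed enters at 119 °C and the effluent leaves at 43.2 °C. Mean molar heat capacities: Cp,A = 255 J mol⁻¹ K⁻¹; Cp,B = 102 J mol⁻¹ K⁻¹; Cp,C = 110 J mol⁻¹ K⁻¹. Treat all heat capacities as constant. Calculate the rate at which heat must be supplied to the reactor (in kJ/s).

Extent of reaction ξ = 0.648 × 202 = 130.9 mol/min
Reaction term: ξ·ΔH°_rxn = 130.9 × 148 = 19373 kJ/min
Sensible, feed 119→25 °C: -4841.9 kJ/min
Outlet flows (mol/min): A 71.104, B 130.9, C 130.9
Sensible, products 25→43.2 °C: 835.04 kJ/min
Q = ΔH = 15366 kJ/min = 256.1 kW
Heat supplied = 256.1 kJ/s

Q_in = 256 kJ/s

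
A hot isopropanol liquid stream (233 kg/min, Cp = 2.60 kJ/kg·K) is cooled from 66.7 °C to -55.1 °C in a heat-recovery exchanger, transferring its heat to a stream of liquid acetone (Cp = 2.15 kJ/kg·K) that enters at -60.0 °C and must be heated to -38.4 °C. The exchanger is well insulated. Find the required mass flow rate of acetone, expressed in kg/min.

ṁ_c = 1590 kg/min

Heat released by hot stream: Q = 233 × 2.60 × (66.7 − -55.1) = 73786 kJ/min
Energy balance on cold side (adiabatic exchanger): Q = ṁ_c·Cp_c·(T_c,out − T_c,in)
ṁ_c = 73786 / [2.15 × (-38.4 − -60.0)] = 1588.9 kg/min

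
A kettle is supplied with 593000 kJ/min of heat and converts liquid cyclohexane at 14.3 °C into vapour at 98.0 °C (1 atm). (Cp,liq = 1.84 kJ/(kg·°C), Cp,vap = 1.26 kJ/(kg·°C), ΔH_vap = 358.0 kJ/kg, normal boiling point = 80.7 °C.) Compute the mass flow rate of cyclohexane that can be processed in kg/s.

Δh = 1.84×(80.7−14.3) + 358.0 + 1.26×(98.0−80.7) = 501.97 kJ/kg
Q = 593000 kJ/min = 9883.3 kJ/s = 9883.3 kJ/s
ṁ = Q/Δh = 9883.3 / 501.97 = 19.689 kg/s

ṁ = 19.7 kg/s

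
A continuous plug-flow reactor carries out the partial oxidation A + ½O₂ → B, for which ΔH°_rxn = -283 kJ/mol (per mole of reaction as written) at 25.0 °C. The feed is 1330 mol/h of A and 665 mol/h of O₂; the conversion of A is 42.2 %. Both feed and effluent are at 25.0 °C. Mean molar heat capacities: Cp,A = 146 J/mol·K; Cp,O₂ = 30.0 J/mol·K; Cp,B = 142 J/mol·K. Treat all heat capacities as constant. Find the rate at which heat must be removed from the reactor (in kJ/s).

Q_out = 44.1 kJ/s

Extent of reaction ξ = 0.422 × 1330 = 561.26 mol/h
Reaction term: ξ·ΔH°_rxn = 561.26 × -283 = -158840 kJ/h
Q = ΔH = -158840 kJ/h = -44.121 kW
Heat removed = 44.121 kJ/s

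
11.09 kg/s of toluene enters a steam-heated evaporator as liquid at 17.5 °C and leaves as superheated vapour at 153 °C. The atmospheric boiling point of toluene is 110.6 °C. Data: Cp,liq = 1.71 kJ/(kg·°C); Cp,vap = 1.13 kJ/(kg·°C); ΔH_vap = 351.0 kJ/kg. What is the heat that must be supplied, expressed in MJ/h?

liquid 17.5→110.6 °C: 159.2 kJ/kg
vaporisation at 110.6 °C: 351 kJ/kg
vapour 110.6→153 °C: 47.912 kJ/kg
Δh = 159.2 + 351 + 47.912 = 558.11 kJ/kg
Q = ṁ·Δh = 11.09 kg/s × 558.11 kJ/kg = 6189.5 kJ/s
|Q| = 6189.5 kW = 22282 MJ/h

Q = 22300 MJ/h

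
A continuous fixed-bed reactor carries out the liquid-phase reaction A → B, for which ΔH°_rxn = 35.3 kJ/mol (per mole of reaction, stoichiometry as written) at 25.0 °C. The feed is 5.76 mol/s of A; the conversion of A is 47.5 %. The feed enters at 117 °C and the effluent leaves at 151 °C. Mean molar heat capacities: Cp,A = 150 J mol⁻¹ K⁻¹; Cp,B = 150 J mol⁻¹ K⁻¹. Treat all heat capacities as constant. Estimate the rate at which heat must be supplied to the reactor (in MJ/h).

Q_in = 453 MJ/h

Extent of reaction ξ = 0.475 × 5.76 = 2.736 mol/s
Reaction term: ξ·ΔH°_rxn = 2.736 × 35.3 = 96.581 kJ/s
Sensible, feed 117→25 °C: -79.488 kJ/s
Outlet flows (mol/s): A 3.024, B 2.736
Sensible, products 25→151 °C: 108.86 kJ/s
Q = ΔH = 125.96 kJ/s = 125.96 kW
Heat supplied = 453.44 MJ/h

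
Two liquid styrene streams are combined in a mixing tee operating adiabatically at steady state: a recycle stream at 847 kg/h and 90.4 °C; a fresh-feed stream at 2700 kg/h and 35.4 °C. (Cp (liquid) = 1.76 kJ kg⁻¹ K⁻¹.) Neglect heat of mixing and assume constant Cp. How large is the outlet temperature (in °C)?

T_out = 48.5 °C

Energy balance with Q = 0: Σ ṁᵢCp,ᵢ(T_out − Tᵢ) = 0
Σ ṁᵢCp,ᵢTᵢ = 847×1.76×90.4 + 2700×1.76×35.4 = 302980
Σ ṁᵢCp,ᵢ = 847×1.76 + 2700×1.76 = 6242.7
T_out = 302980 / 6242.7 = 48.534 °C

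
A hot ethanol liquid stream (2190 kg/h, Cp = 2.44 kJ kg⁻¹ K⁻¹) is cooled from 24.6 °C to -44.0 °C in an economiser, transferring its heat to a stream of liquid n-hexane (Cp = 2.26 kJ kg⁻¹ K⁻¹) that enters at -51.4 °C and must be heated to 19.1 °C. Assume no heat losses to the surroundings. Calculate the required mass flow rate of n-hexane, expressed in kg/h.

Heat released by hot stream: Q = 2190 × 2.44 × (24.6 − -44.0) = 366570 kJ/h
Energy balance on cold side (adiabatic exchanger): Q = ṁ_c·Cp_c·(T_c,out − T_c,in)
ṁ_c = 366570 / [2.26 × (19.1 − -51.4)] = 2300.7 kg/h

ṁ_c = 2300 kg/h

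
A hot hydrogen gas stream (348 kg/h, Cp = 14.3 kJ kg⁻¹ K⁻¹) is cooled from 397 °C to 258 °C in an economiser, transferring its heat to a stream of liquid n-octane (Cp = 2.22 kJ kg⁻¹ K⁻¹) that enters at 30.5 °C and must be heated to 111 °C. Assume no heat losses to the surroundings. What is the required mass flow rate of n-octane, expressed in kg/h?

ṁ_c = 3870 kg/h

Heat released by hot stream: Q = 348 × 14.3 × (397 − 258) = 691720 kJ/h
Energy balance on cold side (adiabatic exchanger): Q = ṁ_c·Cp_c·(T_c,out − T_c,in)
ṁ_c = 691720 / [2.22 × (111 − 30.5)] = 3870.6 kg/h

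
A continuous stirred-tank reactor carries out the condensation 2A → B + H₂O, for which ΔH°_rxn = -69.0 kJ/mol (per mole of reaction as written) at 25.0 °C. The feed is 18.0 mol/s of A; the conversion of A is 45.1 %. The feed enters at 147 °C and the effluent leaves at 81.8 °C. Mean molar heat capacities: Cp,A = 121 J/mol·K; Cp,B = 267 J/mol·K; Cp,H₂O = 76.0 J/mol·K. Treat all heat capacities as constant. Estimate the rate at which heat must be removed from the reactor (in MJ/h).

Q_out = 1440 MJ/h

Extent of reaction ξ = 0.451 × 18.0 / 2 = 4.059 mol/s
Reaction term: ξ·ΔH°_rxn = 4.059 × -69.0 = -280.07 kJ/s
Sensible, feed 147→25 °C: -265.72 kJ/s
Outlet flows (mol/s): A 9.882, B 4.059, H₂O 4.059
Sensible, products 25→81.8 °C: 147 kJ/s
Q = ΔH = -398.79 kJ/s = -398.79 kW
Heat removed = 1435.6 MJ/h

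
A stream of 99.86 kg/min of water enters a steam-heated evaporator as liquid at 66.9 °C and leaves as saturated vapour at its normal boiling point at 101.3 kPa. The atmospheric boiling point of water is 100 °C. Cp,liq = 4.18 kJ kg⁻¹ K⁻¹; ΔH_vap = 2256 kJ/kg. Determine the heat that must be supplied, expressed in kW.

Q = 3990 kW

liquid 66.9→100 °C: 138.36 kJ/kg
vaporisation at 100 °C: 2256 kJ/kg
Δh = 138.36 + 2256 = 2394.4 kJ/kg
Q = ṁ·Δh = 99.86 kg/min × 2394.4 kJ/kg = 239100 kJ/min
|Q| = 3985 kW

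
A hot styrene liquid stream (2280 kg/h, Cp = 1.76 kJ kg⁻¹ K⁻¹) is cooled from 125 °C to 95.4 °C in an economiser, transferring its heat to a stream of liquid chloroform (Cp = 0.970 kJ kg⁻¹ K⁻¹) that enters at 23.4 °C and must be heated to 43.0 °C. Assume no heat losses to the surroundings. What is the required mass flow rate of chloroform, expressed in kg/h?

Heat released by hot stream: Q = 2280 × 1.76 × (125 − 95.4) = 118780 kJ/h
Energy balance on cold side (adiabatic exchanger): Q = ṁ_c·Cp_c·(T_c,out − T_c,in)
ṁ_c = 118780 / [0.970 × (43.0 − 23.4)] = 6247.6 kg/h

ṁ_c = 6250 kg/h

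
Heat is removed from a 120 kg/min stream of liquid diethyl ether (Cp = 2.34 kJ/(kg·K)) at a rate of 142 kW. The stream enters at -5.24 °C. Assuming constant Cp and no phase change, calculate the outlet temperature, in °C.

Q = 142 kW = 8520 kJ/min
ΔT = Q/(ṁ·Cp) = 8520/(120×2.34) = 30.342 K
T_out = -5.24 − 30.342 = -35.582 °C

T_out = -35.6 °C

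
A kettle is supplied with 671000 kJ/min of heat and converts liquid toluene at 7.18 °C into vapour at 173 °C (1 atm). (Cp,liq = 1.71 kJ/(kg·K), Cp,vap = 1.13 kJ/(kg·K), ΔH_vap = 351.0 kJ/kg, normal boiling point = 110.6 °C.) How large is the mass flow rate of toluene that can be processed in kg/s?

ṁ = 18.7 kg/s

Δh = 1.71×(110.6−7.18) + 351.0 + 1.13×(173−110.6) = 598.36 kJ/kg
Q = 671000 kJ/min = 11183 kJ/s = 11183 kJ/s
ṁ = Q/Δh = 11183 / 598.36 = 18.69 kg/s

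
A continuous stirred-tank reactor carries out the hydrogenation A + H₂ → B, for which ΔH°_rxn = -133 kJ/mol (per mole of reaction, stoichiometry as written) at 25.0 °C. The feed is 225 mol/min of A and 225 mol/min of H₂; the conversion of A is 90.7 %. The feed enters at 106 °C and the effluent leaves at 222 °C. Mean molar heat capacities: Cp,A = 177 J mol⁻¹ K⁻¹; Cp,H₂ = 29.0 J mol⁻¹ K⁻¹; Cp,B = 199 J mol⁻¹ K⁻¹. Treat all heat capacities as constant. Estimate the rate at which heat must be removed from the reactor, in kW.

Extent of reaction ξ = 0.907 × 225 = 204.08 mol/min
Reaction term: ξ·ΔH°_rxn = 204.08 × -133 = -27142 kJ/min
Sensible, feed 106→25 °C: -3754.3 kJ/min
Outlet flows (mol/min): A 20.925, H₂ 20.925, B 204.08
Sensible, products 25→222 °C: 8849.5 kJ/min
Q = ΔH = -22047 kJ/min = -367.45 kW
Heat removed = 367.45 kW

Q_out = 367 kW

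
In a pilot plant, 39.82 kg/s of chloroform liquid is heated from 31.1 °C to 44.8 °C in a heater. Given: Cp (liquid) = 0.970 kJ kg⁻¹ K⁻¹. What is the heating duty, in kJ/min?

Q = ṁ·Cp·ΔT = 39.82 × 0.970 × (44.8 − 31.1) = 529.17 kJ/s
Heating duty = 31750 kJ/min

Q = 31800 kJ/min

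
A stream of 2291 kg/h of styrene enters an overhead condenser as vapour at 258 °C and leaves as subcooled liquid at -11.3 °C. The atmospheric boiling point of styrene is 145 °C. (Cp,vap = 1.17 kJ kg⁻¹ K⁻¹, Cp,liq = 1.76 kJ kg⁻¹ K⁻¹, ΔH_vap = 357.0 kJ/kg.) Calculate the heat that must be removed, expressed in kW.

vapour 258→145 °C: -132.21 kJ/kg
condensation at 145 °C: -357 kJ/kg
liquid 145→-11.3 °C: -275.09 kJ/kg
Δh = -132.21 + -357 + -275.09 = -764.3 kJ/kg
Q = ṁ·Δh = 2291 kg/h × -764.3 kJ/kg = -1.751e+06 kJ/h
|Q| = 486.39 kW

Q_c = 486 kW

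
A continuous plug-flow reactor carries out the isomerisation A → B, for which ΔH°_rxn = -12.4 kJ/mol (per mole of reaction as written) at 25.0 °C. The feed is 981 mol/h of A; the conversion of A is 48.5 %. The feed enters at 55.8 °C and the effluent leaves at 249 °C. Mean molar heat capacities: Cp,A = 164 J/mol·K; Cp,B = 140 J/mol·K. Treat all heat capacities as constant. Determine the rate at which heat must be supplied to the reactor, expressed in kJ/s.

Q_in = 6.28 kJ/s

Extent of reaction ξ = 0.485 × 981 = 475.78 mol/h
Reaction term: ξ·ΔH°_rxn = 475.78 × -12.4 = -5899.7 kJ/h
Sensible, feed 55.8→25 °C: -4955.2 kJ/h
Outlet flows (mol/h): A 505.22, B 475.78
Sensible, products 25→249 °C: 33480 kJ/h
Q = ΔH = 22625 kJ/h = 6.2848 kW
Heat supplied = 6.2848 kJ/s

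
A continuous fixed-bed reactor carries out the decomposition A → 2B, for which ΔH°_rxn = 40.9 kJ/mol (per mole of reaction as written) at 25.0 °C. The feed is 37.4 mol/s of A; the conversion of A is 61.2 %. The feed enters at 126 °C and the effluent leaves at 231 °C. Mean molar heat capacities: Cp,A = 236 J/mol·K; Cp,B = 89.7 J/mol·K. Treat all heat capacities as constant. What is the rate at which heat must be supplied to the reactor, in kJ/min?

Extent of reaction ξ = 0.612 × 37.4 = 22.889 mol/s
Reaction term: ξ·ΔH°_rxn = 22.889 × 40.9 = 936.15 kJ/s
Sensible, feed 126→25 °C: -891.47 kJ/s
Outlet flows (mol/s): A 14.511, B 45.778
Sensible, products 25→231 °C: 1551.4 kJ/s
Q = ΔH = 1596 kJ/s = 1596 kW
Heat supplied = 95763 kJ/min

Q_in = 95800 kJ/min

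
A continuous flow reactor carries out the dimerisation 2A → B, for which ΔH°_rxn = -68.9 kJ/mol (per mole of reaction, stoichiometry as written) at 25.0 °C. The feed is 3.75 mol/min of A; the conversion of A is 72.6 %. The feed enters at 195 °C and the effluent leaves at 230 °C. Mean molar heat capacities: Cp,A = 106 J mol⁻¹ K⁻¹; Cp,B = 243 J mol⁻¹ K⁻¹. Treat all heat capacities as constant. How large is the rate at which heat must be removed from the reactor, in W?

Extent of reaction ξ = 0.726 × 3.75 / 2 = 1.3613 mol/min
Reaction term: ξ·ΔH°_rxn = 1.3613 × -68.9 = -93.79 kJ/min
Sensible, feed 195→25 °C: -67.575 kJ/min
Outlet flows (mol/min): A 1.0275, B 1.3613
Sensible, products 25→230 °C: 90.138 kJ/min
Q = ΔH = -71.227 kJ/min = -1.1871 kW
Heat removed = 1187.1 W

Q_out = 1190 W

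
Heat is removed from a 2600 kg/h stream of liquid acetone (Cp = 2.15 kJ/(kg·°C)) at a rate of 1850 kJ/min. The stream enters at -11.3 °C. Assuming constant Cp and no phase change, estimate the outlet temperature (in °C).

T_out = -31.2 °C

Q = 1850 kJ/min = 111000 kJ/h
ΔT = Q/(ṁ·Cp) = 111000/(2600×2.15) = 19.857 K
T_out = -11.3 − 19.857 = -31.157 °C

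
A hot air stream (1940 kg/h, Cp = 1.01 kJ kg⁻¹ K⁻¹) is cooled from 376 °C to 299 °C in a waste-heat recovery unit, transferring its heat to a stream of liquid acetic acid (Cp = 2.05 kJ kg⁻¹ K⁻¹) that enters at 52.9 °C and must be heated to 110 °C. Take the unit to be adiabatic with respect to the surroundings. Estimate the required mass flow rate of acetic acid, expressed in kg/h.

Heat released by hot stream: Q = 1940 × 1.01 × (376 − 299) = 150870 kJ/h
Energy balance on cold side (adiabatic exchanger): Q = ṁ_c·Cp_c·(T_c,out − T_c,in)
ṁ_c = 150870 / [2.05 × (110 − 52.9)] = 1288.9 kg/h

ṁ_c = 1290 kg/h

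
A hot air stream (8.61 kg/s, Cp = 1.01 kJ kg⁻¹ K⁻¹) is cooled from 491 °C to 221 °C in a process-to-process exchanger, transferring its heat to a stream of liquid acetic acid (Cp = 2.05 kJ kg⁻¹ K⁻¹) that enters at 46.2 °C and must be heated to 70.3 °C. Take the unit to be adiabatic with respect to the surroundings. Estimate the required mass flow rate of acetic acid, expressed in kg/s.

ṁ_c = 47.5 kg/s

Heat released by hot stream: Q = 8.61 × 1.01 × (491 − 221) = 2347.9 kJ/s
Energy balance on cold side (adiabatic exchanger): Q = ṁ_c·Cp_c·(T_c,out − T_c,in)
ṁ_c = 2347.9 / [2.05 × (70.3 − 46.2)] = 47.524 kg/s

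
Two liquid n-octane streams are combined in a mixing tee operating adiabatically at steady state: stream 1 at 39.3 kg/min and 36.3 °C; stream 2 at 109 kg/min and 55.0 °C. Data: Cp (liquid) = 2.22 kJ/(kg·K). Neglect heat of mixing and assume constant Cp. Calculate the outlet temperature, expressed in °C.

T_out = 50.0 °C

Energy balance with Q = 0: Σ ṁᵢCp,ᵢ(T_out − Tᵢ) = 0
Σ ṁᵢCp,ᵢTᵢ = 39.3×2.22×36.3 + 109×2.22×55.0 = 16476
Σ ṁᵢCp,ᵢ = 39.3×2.22 + 109×2.22 = 329.23
T_out = 16476 / 329.23 = 50.044 °C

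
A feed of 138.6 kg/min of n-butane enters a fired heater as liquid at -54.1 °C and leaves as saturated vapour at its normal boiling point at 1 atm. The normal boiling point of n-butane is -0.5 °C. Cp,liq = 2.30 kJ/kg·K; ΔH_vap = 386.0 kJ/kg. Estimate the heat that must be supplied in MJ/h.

Q = 4240 MJ/h

liquid -54.1→-0.5 °C: 123.28 kJ/kg
vaporisation at -0.5 °C: 386 kJ/kg
Δh = 123.28 + 386 = 509.28 kJ/kg
Q = ṁ·Δh = 138.6 kg/min × 509.28 kJ/kg = 70586 kJ/min
|Q| = 1176.4 kW = 4235.2 MJ/h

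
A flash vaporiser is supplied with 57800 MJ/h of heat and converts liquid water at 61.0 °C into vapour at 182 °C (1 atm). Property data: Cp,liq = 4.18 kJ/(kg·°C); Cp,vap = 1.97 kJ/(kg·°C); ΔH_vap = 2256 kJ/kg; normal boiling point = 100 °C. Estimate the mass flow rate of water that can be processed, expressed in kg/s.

ṁ = 6.22 kg/s

Δh = 4.18×(100−61.0) + 2256 + 1.97×(182−100) = 2580.6 kJ/kg
Q = 57800 MJ/h = 16056 kJ/s = 16056 kJ/s
ṁ = Q/Δh = 16056 / 2580.6 = 6.2217 kg/s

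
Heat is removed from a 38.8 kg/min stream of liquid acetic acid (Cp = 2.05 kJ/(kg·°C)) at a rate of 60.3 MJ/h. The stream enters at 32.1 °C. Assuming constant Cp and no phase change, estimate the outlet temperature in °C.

Q = 60.3 MJ/h = 1005 kJ/min
ΔT = Q/(ṁ·Cp) = 1005/(38.8×2.05) = 12.635 K
T_out = 32.1 − 12.635 = 19.465 °C

T_out = 19.5 °C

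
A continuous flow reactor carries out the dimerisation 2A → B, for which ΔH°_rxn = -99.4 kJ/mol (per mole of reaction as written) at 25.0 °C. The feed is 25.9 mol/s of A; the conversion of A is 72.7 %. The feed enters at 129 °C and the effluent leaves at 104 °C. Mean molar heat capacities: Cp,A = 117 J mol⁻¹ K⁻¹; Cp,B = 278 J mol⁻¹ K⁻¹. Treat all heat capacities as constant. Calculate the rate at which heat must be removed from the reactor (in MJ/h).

Extent of reaction ξ = 0.727 × 25.9 / 2 = 9.4146 mol/s
Reaction term: ξ·ΔH°_rxn = 9.4146 × -99.4 = -935.82 kJ/s
Sensible, feed 129→25 °C: -315.15 kJ/s
Outlet flows (mol/s): A 7.0707, B 9.4146
Sensible, products 25→104 °C: 272.12 kJ/s
Q = ΔH = -978.85 kJ/s = -978.85 kW
Heat removed = 3523.9 MJ/h

Q_out = 3520 MJ/h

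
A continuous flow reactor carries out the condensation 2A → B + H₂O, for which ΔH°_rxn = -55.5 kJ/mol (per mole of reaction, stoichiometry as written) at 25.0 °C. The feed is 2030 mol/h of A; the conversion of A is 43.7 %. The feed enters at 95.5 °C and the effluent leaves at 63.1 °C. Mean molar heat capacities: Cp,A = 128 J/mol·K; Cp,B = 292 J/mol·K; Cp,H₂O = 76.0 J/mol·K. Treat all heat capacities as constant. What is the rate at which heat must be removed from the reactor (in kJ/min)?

Extent of reaction ξ = 0.437 × 2030 / 2 = 443.56 mol/h
Reaction term: ξ·ΔH°_rxn = 443.56 × -55.5 = -24617 kJ/h
Sensible, feed 95.5→25 °C: -18319 kJ/h
Outlet flows (mol/h): A 1142.9, B 443.56, H₂O 443.56
Sensible, products 25→63.1 °C: 11793 kJ/h
Q = ΔH = -31143 kJ/h = -8.6509 kW
Heat removed = 519.06 kJ/min

Q_out = 519 kJ/min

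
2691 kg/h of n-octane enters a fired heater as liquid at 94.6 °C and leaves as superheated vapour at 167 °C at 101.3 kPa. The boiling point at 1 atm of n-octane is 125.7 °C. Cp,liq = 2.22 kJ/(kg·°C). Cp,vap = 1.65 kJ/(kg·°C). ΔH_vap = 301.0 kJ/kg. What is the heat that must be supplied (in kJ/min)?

Q = 19700 kJ/min

liquid 94.6→125.7 °C: 69.042 kJ/kg
vaporisation at 125.7 °C: 301 kJ/kg
vapour 125.7→167 °C: 68.145 kJ/kg
Δh = 69.042 + 301 + 68.145 = 438.19 kJ/kg
Q = ṁ·Δh = 2691 kg/h × 438.19 kJ/kg = 1.1792e+06 kJ/h
|Q| = 327.54 kW = 19653 kJ/min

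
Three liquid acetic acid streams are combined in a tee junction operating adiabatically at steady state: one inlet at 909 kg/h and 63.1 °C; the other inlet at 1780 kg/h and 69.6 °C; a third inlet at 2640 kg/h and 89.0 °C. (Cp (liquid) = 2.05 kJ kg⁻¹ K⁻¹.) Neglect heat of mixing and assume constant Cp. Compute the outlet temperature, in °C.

T_out = 78.1 °C

Energy balance with Q = 0: Σ ṁᵢCp,ᵢ(T_out − Tᵢ) = 0
Σ ṁᵢCp,ᵢTᵢ = 909×2.05×63.1 + 1780×2.05×69.6 + 2640×2.05×89.0 = 853220
Σ ṁᵢCp,ᵢ = 909×2.05 + 1780×2.05 + 2640×2.05 = 10924
T_out = 853220 / 10924 = 78.102 °C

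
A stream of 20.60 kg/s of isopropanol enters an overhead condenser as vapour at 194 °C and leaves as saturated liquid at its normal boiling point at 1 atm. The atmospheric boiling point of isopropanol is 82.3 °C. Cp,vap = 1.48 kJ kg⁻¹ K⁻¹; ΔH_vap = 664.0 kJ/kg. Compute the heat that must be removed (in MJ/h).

Q_c = 61500 MJ/h

vapour 194→82.3 °C: -165.32 kJ/kg
condensation at 82.3 °C: -664 kJ/kg
Δh = -165.32 + -664 = -829.32 kJ/kg
Q = ṁ·Δh = 20.60 kg/s × -829.32 kJ/kg = -17084 kJ/s
|Q| = 17084 kW = 61502 MJ/h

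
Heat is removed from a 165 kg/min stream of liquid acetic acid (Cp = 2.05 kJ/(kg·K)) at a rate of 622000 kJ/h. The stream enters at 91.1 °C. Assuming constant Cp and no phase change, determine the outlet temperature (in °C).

Q = 622000 kJ/h = 10367 kJ/min
ΔT = Q/(ṁ·Cp) = 10367/(165×2.05) = 30.648 K
T_out = 91.1 − 30.648 = 60.452 °C

T_out = 60.5 °C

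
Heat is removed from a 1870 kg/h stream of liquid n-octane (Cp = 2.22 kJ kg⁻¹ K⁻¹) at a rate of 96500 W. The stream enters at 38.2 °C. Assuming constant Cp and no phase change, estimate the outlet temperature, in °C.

T_out = -45.5 °C

Q = 96500 W = 347400 kJ/h
ΔT = Q/(ṁ·Cp) = 347400/(1870×2.22) = 83.683 K
T_out = 38.2 − 83.683 = -45.483 °C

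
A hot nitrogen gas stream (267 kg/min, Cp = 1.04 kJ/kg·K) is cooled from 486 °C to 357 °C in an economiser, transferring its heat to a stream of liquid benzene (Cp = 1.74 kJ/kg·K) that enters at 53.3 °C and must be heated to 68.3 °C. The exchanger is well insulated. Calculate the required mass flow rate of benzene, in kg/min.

Heat released by hot stream: Q = 267 × 1.04 × (486 − 357) = 35821 kJ/min
Energy balance on cold side (adiabatic exchanger): Q = ṁ_c·Cp_c·(T_c,out − T_c,in)
ṁ_c = 35821 / [1.74 × (68.3 − 53.3)] = 1372.4 kg/min

ṁ_c = 1370 kg/min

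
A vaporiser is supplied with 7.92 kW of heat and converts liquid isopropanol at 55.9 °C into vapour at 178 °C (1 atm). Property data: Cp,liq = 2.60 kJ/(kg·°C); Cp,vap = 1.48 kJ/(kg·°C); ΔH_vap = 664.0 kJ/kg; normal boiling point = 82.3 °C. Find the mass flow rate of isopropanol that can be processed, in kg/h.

ṁ = 32.6 kg/h

Δh = 2.60×(82.3−55.9) + 664.0 + 1.48×(178−82.3) = 874.28 kJ/kg
Q = 7.92 kW = 7.92 kJ/s = 28512 kJ/h
ṁ = Q/Δh = 28512 / 874.28 = 32.612 kg/h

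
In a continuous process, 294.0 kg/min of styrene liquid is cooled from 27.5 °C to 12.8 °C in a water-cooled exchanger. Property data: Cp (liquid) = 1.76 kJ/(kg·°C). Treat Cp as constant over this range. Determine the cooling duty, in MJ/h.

Q_c = 456 MJ/h

Q = ṁ·Cp·ΔT = 294.0 × 1.76 × (12.8 − 27.5) = -7606.4 kJ/min
Converting: 7606.4 / 60 s = 126.77 kW
Cooling duty = 456.38 MJ/h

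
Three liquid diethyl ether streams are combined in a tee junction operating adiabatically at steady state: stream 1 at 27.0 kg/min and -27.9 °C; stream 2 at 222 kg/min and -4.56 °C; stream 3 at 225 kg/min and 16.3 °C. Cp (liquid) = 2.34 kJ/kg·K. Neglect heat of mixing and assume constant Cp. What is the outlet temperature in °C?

T_out = 4.01 °C

Adiabatic, steady state ⇒ Σ ṁᵢCp,ᵢ(T_out − Tᵢ) = 0
T_out = Σ ṁᵢCp,ᵢTᵢ / Σ ṁᵢCp,ᵢ
      = 4450.4 / 1109.2 = 4.0124 °C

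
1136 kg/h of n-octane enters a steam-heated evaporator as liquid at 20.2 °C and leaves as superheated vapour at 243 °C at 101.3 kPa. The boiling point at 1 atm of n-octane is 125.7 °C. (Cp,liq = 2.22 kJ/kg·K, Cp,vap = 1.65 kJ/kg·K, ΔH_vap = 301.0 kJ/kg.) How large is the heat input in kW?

liquid 20.2→125.7 °C: 234.21 kJ/kg
vaporisation at 125.7 °C: 301 kJ/kg
vapour 125.7→243 °C: 193.54 kJ/kg
Δh = 234.21 + 301 + 193.54 = 728.75 kJ/kg
Q = ṁ·Δh = 1136 kg/h × 728.75 kJ/kg = 827870 kJ/h
|Q| = 229.96 kW

Q = 230 kW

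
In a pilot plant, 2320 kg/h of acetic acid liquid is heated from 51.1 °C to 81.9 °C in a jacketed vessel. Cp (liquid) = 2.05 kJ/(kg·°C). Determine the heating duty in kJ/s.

Q = 40.7 kJ/s

Q = ṁ·Cp·ΔT = 2320 × 2.05 × (81.9 − 51.1) = 146480 kJ/h
Converting: 146480 / 3600 s = 40.69 kW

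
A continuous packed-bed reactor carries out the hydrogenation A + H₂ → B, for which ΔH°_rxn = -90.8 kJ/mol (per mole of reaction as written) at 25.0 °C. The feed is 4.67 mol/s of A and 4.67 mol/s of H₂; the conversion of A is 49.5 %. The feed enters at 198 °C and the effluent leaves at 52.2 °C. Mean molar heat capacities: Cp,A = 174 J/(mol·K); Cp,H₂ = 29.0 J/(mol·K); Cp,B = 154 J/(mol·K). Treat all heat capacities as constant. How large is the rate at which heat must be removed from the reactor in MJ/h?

Extent of reaction ξ = 0.495 × 4.67 = 2.3116 mol/s
Reaction term: ξ·ΔH°_rxn = 2.3116 × -90.8 = -209.9 kJ/s
Sensible, feed 198→25 °C: -164.01 kJ/s
Outlet flows (mol/s): A 2.3584, H₂ 2.3584, B 2.3116
Sensible, products 25→52.2 °C: 22.705 kJ/s
Q = ΔH = -351.2 kJ/s = -351.2 kW
Heat removed = 1264.3 MJ/h

Q_out = 1260 MJ/h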